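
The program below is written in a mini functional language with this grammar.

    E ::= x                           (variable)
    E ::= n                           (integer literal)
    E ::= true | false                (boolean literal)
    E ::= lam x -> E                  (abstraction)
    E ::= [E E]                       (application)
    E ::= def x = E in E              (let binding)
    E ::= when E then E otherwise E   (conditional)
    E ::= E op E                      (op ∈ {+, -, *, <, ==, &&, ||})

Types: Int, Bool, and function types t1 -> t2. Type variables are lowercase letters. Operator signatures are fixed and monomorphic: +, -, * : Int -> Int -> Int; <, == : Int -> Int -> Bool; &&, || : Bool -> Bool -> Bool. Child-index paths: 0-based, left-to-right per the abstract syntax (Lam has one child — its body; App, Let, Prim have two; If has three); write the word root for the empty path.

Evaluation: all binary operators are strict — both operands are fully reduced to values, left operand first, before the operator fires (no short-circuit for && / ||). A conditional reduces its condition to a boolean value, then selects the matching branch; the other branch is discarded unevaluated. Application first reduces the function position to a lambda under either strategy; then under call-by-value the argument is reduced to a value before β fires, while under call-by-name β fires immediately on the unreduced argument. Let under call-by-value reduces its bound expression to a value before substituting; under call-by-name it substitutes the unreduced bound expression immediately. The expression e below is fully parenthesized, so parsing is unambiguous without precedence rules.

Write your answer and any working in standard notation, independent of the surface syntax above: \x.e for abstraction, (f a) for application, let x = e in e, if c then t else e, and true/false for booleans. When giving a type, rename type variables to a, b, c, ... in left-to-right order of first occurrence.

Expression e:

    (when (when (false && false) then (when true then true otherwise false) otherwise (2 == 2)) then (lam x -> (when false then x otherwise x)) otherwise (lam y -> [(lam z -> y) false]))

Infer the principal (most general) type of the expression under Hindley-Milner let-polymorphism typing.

Answer: a -> a

Derivation:
  unify Bool ~ Bool
  unify Bool ~ Bool
  unify Bool ~ Bool
  unify Bool ~ Bool
  unify Bool ~ Bool
  unify Int ~ Int
  unify Int ~ Int
  unify Bool ~ Bool
  unify Bool ~ Bool
  unify Bool ~ Bool
x : a
x : a
  unify a ~ a
\x._ : a -> a
y : b
\z._ : c -> b
  unify c -> b ~ Bool -> d
  unify c ~ Bool
  unify b ~ d
_ _ : d
\y._ : d -> d
  unify a -> a ~ d -> d
  unify a ~ d
  unify d ~ d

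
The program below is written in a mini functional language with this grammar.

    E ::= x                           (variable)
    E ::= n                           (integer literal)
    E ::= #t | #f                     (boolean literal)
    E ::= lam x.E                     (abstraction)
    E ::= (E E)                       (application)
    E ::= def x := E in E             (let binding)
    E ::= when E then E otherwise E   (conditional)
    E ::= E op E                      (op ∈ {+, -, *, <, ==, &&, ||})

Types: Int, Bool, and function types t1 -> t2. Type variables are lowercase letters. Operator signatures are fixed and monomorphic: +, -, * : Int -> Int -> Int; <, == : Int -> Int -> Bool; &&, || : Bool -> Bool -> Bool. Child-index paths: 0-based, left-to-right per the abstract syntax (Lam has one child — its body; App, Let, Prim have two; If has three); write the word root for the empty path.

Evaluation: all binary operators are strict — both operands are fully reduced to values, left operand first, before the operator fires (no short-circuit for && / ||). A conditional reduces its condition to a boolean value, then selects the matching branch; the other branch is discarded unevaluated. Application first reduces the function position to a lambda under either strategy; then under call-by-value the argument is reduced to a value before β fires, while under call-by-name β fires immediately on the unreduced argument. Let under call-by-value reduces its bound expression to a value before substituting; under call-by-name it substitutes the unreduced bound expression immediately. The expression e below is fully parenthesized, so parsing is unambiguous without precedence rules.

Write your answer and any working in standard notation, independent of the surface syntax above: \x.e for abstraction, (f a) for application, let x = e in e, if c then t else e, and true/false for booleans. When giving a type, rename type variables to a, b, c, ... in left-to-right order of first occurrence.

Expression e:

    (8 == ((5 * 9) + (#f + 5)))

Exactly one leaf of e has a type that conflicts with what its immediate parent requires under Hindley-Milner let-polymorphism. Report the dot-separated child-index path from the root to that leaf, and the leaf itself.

Trace:
  unify Int ~ Int
  unify Int ~ Int
  unify Int ~ Int
  unify Int ~ Int
  unify Bool ~ Int
  FAIL: mismatch Bool ~ Int

Answer: 1.1.0 : false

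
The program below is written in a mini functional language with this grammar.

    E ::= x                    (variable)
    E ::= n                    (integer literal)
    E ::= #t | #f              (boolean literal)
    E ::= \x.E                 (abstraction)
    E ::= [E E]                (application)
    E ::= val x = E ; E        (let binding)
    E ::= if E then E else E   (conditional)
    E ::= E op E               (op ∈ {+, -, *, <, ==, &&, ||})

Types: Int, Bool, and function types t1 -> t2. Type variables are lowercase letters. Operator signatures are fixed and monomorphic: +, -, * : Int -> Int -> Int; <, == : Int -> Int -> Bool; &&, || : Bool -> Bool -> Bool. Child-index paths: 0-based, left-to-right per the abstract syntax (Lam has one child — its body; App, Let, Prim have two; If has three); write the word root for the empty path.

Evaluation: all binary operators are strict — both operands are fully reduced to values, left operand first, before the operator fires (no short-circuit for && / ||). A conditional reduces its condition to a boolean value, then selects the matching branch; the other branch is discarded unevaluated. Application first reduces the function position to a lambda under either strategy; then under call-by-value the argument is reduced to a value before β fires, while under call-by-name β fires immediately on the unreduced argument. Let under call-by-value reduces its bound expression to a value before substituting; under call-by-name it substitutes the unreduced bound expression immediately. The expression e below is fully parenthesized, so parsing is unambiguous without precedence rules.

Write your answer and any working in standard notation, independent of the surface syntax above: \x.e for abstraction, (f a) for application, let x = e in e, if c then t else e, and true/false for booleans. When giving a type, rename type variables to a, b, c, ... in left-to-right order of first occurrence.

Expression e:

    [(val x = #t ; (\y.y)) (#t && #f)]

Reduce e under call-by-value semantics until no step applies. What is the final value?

Derivation:
step 0: ((let x = true in (\y.y)) (true && false))
step 1: [let@0] ((\y.y) (true && false))
step 2: [delta@1] ((\y.y) false)
step 3: [beta@root] false

Answer: false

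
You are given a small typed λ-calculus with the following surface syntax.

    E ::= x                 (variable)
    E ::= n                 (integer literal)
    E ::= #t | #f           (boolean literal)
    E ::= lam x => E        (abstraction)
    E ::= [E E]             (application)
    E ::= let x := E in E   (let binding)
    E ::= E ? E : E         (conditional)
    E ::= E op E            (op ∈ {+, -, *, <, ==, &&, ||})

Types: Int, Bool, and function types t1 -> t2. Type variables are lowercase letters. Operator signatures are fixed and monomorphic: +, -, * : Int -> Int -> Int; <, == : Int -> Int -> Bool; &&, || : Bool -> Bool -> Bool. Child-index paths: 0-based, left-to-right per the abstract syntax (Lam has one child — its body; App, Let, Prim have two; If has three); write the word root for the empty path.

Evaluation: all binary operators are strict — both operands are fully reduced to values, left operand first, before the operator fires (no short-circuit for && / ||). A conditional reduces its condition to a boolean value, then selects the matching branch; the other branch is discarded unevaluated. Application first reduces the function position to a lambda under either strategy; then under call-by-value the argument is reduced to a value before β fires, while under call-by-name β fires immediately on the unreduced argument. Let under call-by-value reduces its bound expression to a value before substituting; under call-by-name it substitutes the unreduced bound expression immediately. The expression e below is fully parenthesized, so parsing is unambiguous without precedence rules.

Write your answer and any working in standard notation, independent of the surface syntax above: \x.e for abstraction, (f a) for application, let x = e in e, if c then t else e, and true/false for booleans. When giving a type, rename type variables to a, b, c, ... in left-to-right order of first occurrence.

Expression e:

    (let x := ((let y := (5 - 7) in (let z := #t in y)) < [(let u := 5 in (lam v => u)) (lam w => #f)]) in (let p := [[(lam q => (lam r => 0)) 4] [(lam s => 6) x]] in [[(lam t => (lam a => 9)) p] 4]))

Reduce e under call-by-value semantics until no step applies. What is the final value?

Derivation:
step 0: (let x = ((let y = (5 - 7) in (let z = true in y)) < ((let u = 5 in (\v.u)) (\w.false))) in (let p = (((\q.(\r.0)) 4) ((\s.6) x)) in (((\t.(\a.9)) p) 4)))
step 1: [delta@0.0.0] (let x = ((let y = -2 in (let z = true in y)) < ((let u = 5 in (\v.u)) (\w.false))) in (let p = (((\q.(\r.0)) 4) ((\s.6) x)) in (((\t.(\a.9)) p) 4)))
step 2: [let@0.0] (let x = ((let z = true in -2) < ((let u = 5 in (\v.u)) (\w.false))) in (let p = (((\q.(\r.0)) 4) ((\s.6) x)) in (((\t.(\a.9)) p) 4)))
step 3: [let@0.0] (let x = (-2 < ((let u = 5 in (\v.u)) (\w.false))) in (let p = (((\q.(\r.0)) 4) ((\s.6) x)) in (((\t.(\a.9)) p) 4)))
step 4: [let@0.1.0] (let x = (-2 < ((\v.5) (\w.false))) in (let p = (((\q.(\r.0)) 4) ((\s.6) x)) in (((\t.(\a.9)) p) 4)))
step 5: [beta@0.1] (let x = (-2 < 5) in (let p = (((\q.(\r.0)) 4) ((\s.6) x)) in (((\t.(\a.9)) p) 4)))
step 6: [delta@0] (let x = true in (let p = (((\q.(\r.0)) 4) ((\s.6) x)) in (((\t.(\a.9)) p) 4)))
step 7: [let@root] (let p = (((\q.(\r.0)) 4) ((\s.6) true)) in (((\t.(\a.9)) p) 4))
step 8: [beta@0.0] (let p = ((\r.0) ((\s.6) true)) in (((\t.(\a.9)) p) 4))
step 9: [beta@0.1] (let p = ((\r.0) 6) in (((\t.(\a.9)) p) 4))
step 10: [beta@0] (let p = 0 in (((\t.(\a.9)) p) 4))
step 11: [let@root] (((\t.(\a.9)) 0) 4)
step 12: [beta@0] ((\a.9) 4)
step 13: [beta@root] 9

Answer: 9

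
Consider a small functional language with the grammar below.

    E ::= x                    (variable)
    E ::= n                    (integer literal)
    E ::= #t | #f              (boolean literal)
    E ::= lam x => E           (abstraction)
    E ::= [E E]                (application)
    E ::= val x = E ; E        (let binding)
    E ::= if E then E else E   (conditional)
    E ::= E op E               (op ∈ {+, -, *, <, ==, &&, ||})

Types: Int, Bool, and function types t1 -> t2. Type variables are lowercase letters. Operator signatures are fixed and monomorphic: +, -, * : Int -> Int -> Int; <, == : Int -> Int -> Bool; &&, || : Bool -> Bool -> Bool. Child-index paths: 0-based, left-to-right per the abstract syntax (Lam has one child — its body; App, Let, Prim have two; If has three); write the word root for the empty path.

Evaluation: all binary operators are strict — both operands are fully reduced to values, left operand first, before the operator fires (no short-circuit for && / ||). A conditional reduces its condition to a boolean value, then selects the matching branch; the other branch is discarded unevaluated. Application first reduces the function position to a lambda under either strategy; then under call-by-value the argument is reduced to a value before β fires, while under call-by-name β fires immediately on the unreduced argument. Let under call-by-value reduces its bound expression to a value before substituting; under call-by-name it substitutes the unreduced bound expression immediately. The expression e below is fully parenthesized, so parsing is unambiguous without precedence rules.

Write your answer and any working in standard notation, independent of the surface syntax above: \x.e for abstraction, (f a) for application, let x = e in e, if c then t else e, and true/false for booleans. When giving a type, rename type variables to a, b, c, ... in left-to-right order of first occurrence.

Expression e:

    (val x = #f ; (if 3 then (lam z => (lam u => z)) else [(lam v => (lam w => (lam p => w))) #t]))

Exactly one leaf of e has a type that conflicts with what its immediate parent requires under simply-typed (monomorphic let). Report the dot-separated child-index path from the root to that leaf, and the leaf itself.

Derivation:
let x : Bool
  unify Int ~ Bool
  FAIL: mismatch Int ~ Bool

Answer: 1.0 : 3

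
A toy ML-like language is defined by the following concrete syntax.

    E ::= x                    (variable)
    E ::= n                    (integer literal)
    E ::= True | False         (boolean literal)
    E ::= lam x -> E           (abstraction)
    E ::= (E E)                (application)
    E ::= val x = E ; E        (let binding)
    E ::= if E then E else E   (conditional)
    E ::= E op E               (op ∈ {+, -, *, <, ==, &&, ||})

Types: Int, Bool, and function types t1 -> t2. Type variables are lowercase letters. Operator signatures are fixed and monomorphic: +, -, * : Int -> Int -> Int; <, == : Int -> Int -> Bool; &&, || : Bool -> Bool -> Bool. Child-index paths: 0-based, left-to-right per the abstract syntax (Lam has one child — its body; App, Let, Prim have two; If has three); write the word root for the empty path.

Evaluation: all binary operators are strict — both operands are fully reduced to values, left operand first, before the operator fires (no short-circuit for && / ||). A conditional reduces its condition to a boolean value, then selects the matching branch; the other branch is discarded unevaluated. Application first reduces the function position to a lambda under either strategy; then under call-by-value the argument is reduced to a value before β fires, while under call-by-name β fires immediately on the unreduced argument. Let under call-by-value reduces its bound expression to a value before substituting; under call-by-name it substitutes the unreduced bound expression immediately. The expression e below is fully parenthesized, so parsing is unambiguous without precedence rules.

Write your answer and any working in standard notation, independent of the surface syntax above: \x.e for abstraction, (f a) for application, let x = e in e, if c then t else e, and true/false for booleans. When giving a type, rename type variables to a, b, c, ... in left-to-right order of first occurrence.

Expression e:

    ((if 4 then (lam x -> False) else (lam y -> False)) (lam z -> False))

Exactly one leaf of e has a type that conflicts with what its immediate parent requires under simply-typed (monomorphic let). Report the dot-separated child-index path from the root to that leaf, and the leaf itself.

Answer: 0.0 : 4

Derivation:
  unify Int ~ Bool
  FAIL: mismatch Int ~ Bool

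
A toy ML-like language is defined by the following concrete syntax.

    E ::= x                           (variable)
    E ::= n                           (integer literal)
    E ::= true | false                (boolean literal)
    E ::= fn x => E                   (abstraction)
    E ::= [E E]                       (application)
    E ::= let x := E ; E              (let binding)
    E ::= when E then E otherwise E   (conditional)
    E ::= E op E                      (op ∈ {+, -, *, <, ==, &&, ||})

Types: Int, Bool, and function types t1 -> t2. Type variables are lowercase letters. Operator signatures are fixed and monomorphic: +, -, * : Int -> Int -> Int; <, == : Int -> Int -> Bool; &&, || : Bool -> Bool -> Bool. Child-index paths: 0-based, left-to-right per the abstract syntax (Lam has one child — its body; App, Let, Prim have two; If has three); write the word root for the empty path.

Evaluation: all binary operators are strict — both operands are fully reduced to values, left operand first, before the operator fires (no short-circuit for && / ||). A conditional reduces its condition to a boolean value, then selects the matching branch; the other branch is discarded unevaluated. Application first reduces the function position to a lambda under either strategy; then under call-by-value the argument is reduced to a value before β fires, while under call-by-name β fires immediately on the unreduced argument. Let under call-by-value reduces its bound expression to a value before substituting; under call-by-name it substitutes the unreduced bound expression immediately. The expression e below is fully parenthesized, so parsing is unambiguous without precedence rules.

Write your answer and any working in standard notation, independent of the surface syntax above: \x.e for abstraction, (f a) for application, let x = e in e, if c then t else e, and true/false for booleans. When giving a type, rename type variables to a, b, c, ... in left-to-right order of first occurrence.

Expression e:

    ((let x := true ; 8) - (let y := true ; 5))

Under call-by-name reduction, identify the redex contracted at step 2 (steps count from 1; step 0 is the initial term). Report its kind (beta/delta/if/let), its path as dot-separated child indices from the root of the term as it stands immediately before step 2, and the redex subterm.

Answer: let at 1 : (let y = true in 5)

Trace:
step 0: ((let x = true in 8) - (let y = true in 5))
step 1: [let@0] (8 - (let y = true in 5))
step 2: [let@1] (8 - 5)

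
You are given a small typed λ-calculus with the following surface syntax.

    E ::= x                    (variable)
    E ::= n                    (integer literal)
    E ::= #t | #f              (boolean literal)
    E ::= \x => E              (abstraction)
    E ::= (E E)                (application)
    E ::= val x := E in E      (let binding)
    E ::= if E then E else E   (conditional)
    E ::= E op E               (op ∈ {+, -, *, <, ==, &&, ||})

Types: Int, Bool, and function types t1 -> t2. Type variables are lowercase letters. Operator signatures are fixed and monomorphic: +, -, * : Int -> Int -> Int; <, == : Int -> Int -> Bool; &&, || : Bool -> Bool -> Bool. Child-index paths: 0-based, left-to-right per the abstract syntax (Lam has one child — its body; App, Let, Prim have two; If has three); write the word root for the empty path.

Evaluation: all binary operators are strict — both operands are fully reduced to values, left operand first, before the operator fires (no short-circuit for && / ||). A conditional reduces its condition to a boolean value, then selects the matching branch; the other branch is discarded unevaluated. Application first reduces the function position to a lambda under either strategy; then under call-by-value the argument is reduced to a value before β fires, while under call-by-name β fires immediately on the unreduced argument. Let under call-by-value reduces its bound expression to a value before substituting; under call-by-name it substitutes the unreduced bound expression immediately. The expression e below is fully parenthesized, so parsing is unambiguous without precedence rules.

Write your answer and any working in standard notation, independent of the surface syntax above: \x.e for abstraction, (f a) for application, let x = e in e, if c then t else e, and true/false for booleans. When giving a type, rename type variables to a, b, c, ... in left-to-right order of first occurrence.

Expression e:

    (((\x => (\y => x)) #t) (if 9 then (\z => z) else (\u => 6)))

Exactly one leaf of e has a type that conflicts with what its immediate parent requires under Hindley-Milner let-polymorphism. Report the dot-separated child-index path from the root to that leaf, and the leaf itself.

Answer: 1.0 : 9

Trace:
x : a
\y._ : b -> a
\x._ : a -> b -> a
  unify a -> b -> a ~ Bool -> c
  unify a ~ Bool
  unify b -> Bool ~ c
_ _ : b -> Bool
  unify Int ~ Bool
  FAIL: mismatch Int ~ Bool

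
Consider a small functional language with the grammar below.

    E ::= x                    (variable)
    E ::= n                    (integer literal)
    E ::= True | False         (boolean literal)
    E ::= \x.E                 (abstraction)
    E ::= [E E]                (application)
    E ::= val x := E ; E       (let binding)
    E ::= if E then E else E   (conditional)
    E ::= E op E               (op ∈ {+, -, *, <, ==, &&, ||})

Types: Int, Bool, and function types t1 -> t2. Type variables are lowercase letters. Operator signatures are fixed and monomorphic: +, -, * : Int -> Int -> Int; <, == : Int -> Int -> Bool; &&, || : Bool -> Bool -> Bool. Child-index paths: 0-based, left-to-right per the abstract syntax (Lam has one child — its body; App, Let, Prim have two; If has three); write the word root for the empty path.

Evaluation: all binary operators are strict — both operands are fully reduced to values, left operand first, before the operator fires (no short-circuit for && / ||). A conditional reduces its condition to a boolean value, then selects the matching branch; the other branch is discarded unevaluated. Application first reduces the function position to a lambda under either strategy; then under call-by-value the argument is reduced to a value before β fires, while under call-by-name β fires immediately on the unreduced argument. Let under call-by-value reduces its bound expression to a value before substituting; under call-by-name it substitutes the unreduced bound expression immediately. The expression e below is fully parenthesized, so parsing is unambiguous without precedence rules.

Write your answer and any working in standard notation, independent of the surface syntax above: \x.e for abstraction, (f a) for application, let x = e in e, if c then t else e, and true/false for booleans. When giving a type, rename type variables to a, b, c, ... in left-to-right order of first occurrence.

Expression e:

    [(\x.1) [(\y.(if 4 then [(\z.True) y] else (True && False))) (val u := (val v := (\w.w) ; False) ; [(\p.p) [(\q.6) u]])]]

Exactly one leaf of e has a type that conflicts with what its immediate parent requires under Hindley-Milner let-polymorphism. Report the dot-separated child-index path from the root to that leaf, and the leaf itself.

Trace:
\x._ : a -> Int
  unify Int ~ Bool
  FAIL: mismatch Int ~ Bool

Answer: 1.0.0.0 : 4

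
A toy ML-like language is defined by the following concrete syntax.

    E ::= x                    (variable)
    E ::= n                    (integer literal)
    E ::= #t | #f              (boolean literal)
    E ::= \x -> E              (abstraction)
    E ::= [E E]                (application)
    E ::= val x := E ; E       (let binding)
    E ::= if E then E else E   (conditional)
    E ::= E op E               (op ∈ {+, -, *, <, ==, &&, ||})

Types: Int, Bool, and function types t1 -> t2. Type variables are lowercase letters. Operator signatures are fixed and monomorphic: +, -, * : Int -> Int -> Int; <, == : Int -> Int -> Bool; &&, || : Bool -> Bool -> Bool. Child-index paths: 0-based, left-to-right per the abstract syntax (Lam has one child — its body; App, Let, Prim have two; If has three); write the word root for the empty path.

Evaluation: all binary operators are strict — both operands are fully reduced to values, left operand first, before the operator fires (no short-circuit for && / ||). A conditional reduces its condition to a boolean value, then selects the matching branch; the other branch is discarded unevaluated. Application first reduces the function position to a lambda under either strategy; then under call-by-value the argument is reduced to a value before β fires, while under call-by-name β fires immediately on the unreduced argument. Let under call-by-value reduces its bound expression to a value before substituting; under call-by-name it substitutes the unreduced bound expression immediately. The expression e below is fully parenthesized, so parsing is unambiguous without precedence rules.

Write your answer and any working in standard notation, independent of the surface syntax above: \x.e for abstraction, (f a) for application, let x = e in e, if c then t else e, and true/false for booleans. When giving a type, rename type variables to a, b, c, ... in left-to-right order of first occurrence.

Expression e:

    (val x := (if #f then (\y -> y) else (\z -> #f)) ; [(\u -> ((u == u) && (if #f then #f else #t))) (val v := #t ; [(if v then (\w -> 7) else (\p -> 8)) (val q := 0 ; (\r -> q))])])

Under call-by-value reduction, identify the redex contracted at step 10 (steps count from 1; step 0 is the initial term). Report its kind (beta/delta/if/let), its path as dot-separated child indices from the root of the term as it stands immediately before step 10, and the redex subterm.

Answer: delta at root : (true && true)

Working:
step 0: (let x = (if false then (\y.y) else (\z.false)) in ((\u.((u == u) && (if false then false else true))) (let v = true in ((if v then (\w.7) else (\p.8)) (let q = 0 in (\r.q))))))
step 1: [if@0] (let x = (\z.false) in ((\u.((u == u) && (if false then false else true))) (let v = true in ((if v then (\w.7) else (\p.8)) (let q = 0 in (\r.q))))))
step 2: [let@root] ((\u.((u == u) && (if false then false else true))) (let v = true in ((if v then (\w.7) else (\p.8)) (let q = 0 in (\r.q)))))
step 3: [let@1] ((\u.((u == u) && (if false then false else true))) ((if true then (\w.7) else (\p.8)) (let q = 0 in (\r.q))))
step 4: [if@1.0] ((\u.((u == u) && (if false then false else true))) ((\w.7) (let q = 0 in (\r.q))))
step 5: [let@1.1] ((\u.((u == u) && (if false then false else true))) ((\w.7) (\r.0)))
step 6: [beta@1] ((\u.((u == u) && (if false then false else true))) 7)
step 7: [beta@root] ((7 == 7) && (if false then false else true))
step 8: [delta@0] (true && (if false then false else true))
step 9: [if@1] (true && true)
step 10: [delta@root] true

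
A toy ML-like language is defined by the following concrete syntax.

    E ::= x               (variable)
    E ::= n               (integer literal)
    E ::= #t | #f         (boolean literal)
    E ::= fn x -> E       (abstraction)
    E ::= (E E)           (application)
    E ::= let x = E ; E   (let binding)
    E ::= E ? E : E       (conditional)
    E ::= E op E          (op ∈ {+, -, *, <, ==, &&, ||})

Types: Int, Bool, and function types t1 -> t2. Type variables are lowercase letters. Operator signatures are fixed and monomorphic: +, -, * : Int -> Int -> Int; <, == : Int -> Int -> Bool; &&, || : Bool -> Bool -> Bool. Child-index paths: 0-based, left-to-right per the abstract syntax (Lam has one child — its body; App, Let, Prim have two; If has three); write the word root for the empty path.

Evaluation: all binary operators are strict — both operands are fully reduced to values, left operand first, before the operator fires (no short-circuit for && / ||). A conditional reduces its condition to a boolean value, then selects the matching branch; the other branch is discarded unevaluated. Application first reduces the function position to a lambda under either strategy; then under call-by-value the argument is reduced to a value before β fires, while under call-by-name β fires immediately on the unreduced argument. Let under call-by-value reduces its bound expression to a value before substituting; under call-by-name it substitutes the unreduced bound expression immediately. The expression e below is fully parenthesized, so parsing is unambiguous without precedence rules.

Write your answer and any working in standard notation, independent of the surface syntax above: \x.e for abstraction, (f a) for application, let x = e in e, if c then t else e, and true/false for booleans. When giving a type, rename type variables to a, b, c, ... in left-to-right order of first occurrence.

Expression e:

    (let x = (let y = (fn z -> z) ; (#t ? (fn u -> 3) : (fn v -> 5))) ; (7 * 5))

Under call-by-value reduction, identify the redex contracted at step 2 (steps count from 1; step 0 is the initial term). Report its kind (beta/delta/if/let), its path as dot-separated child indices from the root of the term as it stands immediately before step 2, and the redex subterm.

Answer: if at 0 : (if true then (\u.3) else (\v.5))

Working:
step 0: (let x = (let y = (\z.z) in (if true then (\u.3) else (\v.5))) in (7 * 5))
step 1: [let@0] (let x = (if true then (\u.3) else (\v.5)) in (7 * 5))
step 2: [if@0] (let x = (\u.3) in (7 * 5))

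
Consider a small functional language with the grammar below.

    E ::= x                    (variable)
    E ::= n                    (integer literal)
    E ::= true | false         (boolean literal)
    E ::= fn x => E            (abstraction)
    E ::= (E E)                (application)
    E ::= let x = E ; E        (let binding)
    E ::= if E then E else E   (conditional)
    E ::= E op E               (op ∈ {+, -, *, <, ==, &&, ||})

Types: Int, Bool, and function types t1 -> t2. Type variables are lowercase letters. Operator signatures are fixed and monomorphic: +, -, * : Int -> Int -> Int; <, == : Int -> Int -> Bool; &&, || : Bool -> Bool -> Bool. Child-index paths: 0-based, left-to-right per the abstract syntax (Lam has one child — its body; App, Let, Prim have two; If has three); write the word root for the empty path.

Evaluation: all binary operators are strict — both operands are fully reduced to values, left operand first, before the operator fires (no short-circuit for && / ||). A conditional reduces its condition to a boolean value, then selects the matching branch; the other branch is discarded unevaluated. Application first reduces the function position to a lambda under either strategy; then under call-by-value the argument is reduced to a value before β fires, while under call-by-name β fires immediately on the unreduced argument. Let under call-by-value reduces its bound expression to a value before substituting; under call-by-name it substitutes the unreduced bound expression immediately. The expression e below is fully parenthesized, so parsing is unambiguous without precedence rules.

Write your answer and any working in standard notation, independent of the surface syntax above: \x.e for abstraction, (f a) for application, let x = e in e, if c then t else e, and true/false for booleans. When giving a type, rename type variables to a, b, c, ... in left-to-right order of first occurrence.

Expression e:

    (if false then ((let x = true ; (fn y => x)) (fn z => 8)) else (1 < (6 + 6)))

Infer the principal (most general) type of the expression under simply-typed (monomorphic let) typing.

Answer: Bool

Derivation:
  unify Bool ~ Bool
let x : Bool
x : Bool
\y._ : a -> Bool
\z._ : b -> Int
  unify a -> Bool ~ (b -> Int) -> c
  unify a ~ b -> Int
  unify Bool ~ c
_ _ : Bool
  unify Int ~ Int
  unify Int ~ Int
  unify Int ~ Int
  unify Int ~ Int
  unify Bool ~ Bool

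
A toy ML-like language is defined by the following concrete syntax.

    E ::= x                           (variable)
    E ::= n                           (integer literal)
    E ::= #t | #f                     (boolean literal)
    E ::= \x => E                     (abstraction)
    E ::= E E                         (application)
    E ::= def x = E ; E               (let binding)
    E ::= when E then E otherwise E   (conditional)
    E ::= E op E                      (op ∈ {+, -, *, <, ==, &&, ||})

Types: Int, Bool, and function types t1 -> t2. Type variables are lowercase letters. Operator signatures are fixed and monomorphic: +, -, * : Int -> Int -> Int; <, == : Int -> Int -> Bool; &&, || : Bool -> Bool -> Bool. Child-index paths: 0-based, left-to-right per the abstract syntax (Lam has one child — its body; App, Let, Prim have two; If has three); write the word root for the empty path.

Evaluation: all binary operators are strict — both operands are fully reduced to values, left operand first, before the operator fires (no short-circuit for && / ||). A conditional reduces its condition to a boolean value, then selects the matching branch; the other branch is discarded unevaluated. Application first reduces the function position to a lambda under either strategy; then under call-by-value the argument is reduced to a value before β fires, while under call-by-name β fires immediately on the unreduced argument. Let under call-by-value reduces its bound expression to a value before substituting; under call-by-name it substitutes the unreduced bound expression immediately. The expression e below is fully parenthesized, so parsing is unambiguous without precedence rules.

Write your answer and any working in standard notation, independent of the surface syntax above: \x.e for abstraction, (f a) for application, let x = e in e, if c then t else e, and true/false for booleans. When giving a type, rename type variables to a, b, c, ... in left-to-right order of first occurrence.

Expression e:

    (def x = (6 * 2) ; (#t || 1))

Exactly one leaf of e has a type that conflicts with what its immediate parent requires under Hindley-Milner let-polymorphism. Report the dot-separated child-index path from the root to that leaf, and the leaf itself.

Answer: 1.1 : 1

Working:
  unify Int ~ Int
  unify Int ~ Int
let x : Int
  unify Bool ~ Bool
  unify Int ~ Bool
  FAIL: mismatch Int ~ Bool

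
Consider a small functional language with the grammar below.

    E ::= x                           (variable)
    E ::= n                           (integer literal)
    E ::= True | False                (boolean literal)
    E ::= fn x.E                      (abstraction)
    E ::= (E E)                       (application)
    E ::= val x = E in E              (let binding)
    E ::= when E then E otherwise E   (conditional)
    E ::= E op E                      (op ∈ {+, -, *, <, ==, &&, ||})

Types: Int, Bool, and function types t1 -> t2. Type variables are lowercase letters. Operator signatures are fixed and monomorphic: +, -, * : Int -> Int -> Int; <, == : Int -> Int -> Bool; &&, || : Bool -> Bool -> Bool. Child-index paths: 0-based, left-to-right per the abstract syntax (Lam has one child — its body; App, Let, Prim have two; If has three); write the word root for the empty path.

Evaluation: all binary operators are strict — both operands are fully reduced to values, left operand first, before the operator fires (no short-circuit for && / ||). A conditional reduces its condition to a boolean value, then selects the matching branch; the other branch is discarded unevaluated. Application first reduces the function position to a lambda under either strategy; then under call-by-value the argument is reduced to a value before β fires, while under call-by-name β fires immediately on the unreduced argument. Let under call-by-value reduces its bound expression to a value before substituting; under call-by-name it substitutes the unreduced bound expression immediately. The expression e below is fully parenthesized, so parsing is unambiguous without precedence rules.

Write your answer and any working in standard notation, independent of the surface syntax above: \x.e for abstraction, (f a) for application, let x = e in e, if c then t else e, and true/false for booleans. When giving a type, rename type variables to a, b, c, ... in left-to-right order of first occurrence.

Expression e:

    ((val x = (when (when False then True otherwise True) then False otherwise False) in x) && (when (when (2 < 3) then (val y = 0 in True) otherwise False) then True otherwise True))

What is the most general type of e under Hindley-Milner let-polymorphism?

Working:
  unify Bool ~ Bool
  unify Bool ~ Bool
  unify Bool ~ Bool
  unify Bool ~ Bool
let x : Bool
x : Bool
  unify Bool ~ Bool
  unify Int ~ Int
  unify Int ~ Int
  unify Bool ~ Bool
let y : Int
  unify Bool ~ Bool
  unify Bool ~ Bool
  unify Bool ~ Bool
  unify Bool ~ Bool

Answer: Bool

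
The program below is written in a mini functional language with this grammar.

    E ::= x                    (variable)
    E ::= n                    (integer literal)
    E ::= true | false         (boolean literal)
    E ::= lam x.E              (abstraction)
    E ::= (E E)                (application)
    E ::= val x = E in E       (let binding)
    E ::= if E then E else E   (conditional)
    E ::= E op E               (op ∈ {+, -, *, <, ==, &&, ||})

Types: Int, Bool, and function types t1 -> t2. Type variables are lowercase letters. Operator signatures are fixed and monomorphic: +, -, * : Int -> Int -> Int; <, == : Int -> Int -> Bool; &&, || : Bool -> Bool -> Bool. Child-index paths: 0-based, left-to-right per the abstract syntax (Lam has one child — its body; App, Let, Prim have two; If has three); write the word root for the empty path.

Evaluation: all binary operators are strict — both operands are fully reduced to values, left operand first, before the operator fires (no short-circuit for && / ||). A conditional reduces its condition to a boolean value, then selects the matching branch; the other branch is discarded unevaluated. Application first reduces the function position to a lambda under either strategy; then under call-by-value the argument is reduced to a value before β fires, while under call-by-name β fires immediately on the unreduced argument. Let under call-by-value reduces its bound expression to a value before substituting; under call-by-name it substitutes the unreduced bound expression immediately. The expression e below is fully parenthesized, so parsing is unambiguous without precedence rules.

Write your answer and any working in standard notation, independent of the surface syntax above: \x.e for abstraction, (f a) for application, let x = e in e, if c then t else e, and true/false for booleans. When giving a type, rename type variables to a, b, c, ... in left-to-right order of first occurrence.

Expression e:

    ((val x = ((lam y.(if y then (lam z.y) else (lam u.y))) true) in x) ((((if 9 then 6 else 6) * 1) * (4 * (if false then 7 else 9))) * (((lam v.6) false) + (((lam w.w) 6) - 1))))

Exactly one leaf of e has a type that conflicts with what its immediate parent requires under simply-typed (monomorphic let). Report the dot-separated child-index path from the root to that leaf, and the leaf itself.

Answer: 1.0.0.0.0 : 9

Derivation:
y : a
  unify a ~ Bool
y : Bool
\z._ : b -> Bool
y : Bool
\u._ : c -> Bool
  unify b -> Bool ~ c -> Bool
  unify b ~ c
  unify Bool ~ Bool
\y._ : Bool -> c -> Bool
  unify Bool -> c -> Bool ~ Bool -> d
  unify Bool ~ Bool
  unify c -> Bool ~ d
_ _ : c -> Bool
let x : c -> Bool
x : c -> Bool
  unify Int ~ Bool
  FAIL: mismatch Int ~ Bool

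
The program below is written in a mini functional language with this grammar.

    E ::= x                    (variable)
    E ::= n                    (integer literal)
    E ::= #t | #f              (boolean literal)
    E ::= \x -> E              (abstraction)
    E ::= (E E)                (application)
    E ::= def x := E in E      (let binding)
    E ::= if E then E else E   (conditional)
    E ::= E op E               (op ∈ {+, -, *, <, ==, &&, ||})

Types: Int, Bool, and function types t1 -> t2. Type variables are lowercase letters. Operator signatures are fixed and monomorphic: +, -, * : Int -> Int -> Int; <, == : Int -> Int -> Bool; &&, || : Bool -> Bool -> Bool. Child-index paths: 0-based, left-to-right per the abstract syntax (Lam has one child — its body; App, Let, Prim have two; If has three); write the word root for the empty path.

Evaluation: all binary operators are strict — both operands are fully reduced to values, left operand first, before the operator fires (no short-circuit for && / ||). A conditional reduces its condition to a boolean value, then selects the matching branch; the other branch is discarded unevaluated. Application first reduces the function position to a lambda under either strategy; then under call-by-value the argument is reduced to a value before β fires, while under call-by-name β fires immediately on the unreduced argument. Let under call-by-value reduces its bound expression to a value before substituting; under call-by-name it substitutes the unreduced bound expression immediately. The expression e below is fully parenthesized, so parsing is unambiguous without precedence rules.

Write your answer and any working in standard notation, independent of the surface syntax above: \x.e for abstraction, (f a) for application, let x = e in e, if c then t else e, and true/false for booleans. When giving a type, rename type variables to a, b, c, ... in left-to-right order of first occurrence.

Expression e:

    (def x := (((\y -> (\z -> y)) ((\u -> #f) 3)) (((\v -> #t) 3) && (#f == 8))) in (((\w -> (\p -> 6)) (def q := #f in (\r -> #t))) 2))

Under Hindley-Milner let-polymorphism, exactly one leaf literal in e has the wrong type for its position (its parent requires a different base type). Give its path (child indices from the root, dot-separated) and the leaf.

Derivation:
y : a
\z._ : b -> a
\y._ : a -> b -> a
\u._ : c -> Bool
  unify c -> Bool ~ Int -> d
  unify c ~ Int
  unify Bool ~ d
_ _ : Bool
  unify a -> b -> a ~ Bool -> e
  unify a ~ Bool
  unify b -> Bool ~ e
_ _ : b -> Bool
\v._ : f -> Bool
  unify f -> Bool ~ Int -> g
  unify f ~ Int
  unify Bool ~ g
_ _ : Bool
  unify Bool ~ Bool
  unify Bool ~ Int
  FAIL: mismatch Bool ~ Int

Answer: 0.1.1.0 : false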